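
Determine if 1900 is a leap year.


No

Rules: divisible by 4 AND (not by 100 OR by 400)
1900 ÷ 4 = 475 exactly → divisible by 4
1900 ÷ 100 = 19 exactly → divisible by 100
1900 ÷ 400 = 4 remainder 300 → not divisible by 400
Divisible by 100 but not by 400 → not a leap year


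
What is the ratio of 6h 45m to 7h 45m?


Duration 1: 405 minutes
Duration 2: 465 minutes
Ratio = 405:465
GCD = 15
Simplified = 27:31
As a decimal: 27/31 ≈ 0.87

27:31 (0.87)


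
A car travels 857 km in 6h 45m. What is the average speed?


Distance: 857 km
Time: 6h 45m = 405 min = 405/60 = 27/4 hours
Speed = 857 ÷ (27/4) = 857 × 4 / 27 = 3428/27 ≈ 127.0 km/h

127.0 km/h


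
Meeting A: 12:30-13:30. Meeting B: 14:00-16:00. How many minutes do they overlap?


Meeting A: 750-810 (in minutes from midnight)
Meeting B: 840-960
Overlap start = max(750, 840) = 840
Overlap end = min(810, 960) = 810
Overlap = max(0, 810 - 840) = 0 min

0 minutes


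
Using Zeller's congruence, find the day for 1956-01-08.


Zeller's congruence:
q=8, m=13, k=55, j=19
h = (8 + ⌊13×14/5⌋ + 55 + ⌊55/4⌋ + ⌊19/4⌋ - 2×19) mod 7
= (8 + 36 + 55 + 13 + 4 - 38) mod 7
= 78 mod 7 = 1
h=1 → Sunday

Sunday


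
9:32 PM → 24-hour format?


Input: 9:32 PM
PM: 9 + 12 = 21

21:32


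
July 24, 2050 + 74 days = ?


October 6, 2050

Start: July 24, 2050
Add 74 days
July 24 → August 1: 31 - 24 + 1 = 8 days (74 - 8 = 66 left)
August 1 → September 1: 31 - 1 + 1 = 31 days (66 - 31 = 35 left)
September 1 → October 1: 30 - 1 + 1 = 30 days (35 - 30 = 5 left)
October 1 + 5 = October 6, 2050


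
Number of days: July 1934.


31 days

Month: July (month 7)
July has 31 days


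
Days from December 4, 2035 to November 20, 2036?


352 days

From December 4, 2035 to November 20, 2036
Rest of December 2035: 31 - 4 = 27
Full months: January 31, February 2036 29, March 31, April 30, May 31, June 30, July 31, August 31, September 30, October 31
Days into November 2036: 20
Total = 27 + 31 + 29 + 31 + 30 + 31 + 30 + 31 + 31 + 30 + 31 + 20 = 352 days


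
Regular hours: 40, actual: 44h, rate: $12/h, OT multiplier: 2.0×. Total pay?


Regular: 40h × $12 = $480.00
Overtime: 44 - 40 = 4h
OT pay: 4h × $12 × 2.0 = $96.00
Total = $480.00 + $96.00 = $576.00

$576.00


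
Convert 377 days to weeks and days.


Weeks: 377 ÷ 7 = 53 remainder 6

53 weeks 6 days


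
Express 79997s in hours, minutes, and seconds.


Hours: 79997 ÷ 3600 = 22 remainder 797
Minutes: 797 ÷ 60 = 13 remainder 17
Seconds: 17

22h 13m 17s


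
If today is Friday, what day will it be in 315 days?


Friday

Start: Friday (index 4)
(4 + 315) mod 7
= 319 mod 7
= 4
Index 4 → Friday


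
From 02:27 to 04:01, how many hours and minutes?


End time in minutes: 4×60 + 1 = 241
Start time in minutes: 2×60 + 27 = 147
Difference = 241 - 147 = 94 minutes
= 1 hours 34 minutes

1h 34m


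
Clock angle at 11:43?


93.5°

Hour hand = 11×30 + 43×0.5 = 351.5°
Minute hand = 43×6 = 258°
Difference = |351.5 - 258| = 93.5°


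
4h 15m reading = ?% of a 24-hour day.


17.7%

Time: 255 minutes
Day: 1440 minutes
Percentage = (255/1440) × 100 ≈ 17.7%


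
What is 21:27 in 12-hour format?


Hour: 21
21 - 12 = 9 → PM

9:27 PM


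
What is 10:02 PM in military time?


Input: 10:02 PM
PM: 10 + 12 = 22

22:02


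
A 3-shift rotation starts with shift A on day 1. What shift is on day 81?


Shift C

Shifts: A, B, C
Start: A (index 0)
Day 81: (0 + 81 - 1) mod 3
= 80 mod 3
= 2
Index 2 → shift C


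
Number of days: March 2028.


31 days

Month: March (month 3)
March has 31 days


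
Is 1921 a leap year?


No

Rules: divisible by 4 AND (not by 100 OR by 400)
1921 ÷ 4 = 480 remainder 1 → not divisible by 4
Not divisible by 4 → not a leap year


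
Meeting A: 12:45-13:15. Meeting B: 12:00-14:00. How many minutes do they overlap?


30 minutes

Meeting A: 765-795 (in minutes from midnight)
Meeting B: 720-840
Overlap start = max(765, 720) = 765
Overlap end = min(795, 840) = 795
Overlap = max(0, 795 - 765) = 30 min


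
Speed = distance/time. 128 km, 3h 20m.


Distance: 128 km
Time: 3h 20m = 200 min = 200/60 = 10/3 hours
Speed = 128 ÷ (10/3) = 128 × 3 / 10 = 384/10 = 38.4 km/h

38.4 km/h


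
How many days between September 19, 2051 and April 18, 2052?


From September 19, 2051 to April 18, 2052
Rest of September 2051: 30 - 19 = 11
Full months: October 31, November 30, December 31, January 31, February 2052 29, March 31
Days into April 2052: 18
Total = 11 + 31 + 30 + 31 + 31 + 29 + 31 + 18 = 212 days

212 days


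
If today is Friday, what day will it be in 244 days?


Thursday

Start: Friday (index 4)
(4 + 244) mod 7
= 248 mod 7
= 3
Index 3 → Thursday


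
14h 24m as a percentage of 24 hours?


0.6000 (60.00%)

Total minutes: 14×60 + 24 = 864
Day = 24×60 = 1440 minutes
Fraction = 864/1440 = 0.6000
As a percentage: 864/1440 × 100 = 60.00%


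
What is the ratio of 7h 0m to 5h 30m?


Duration 1: 420 minutes
Duration 2: 330 minutes
Ratio = 420:330
GCD = 30
Simplified = 14:11
As a decimal: 14/11 ≈ 1.27

14:11 (1.27)


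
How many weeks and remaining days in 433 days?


61 weeks 6 days

Weeks: 433 ÷ 7 = 61 remainder 6


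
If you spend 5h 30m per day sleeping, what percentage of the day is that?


Time: 330 minutes
Day: 1440 minutes
Percentage = (330/1440) × 100 ≈ 22.9%

22.9%


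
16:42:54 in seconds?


Hours: 16 × 3600 = 57600
Minutes: 42 × 60 = 2520
Seconds: 54
Total = 57600 + 2520 + 54 = 60174

60174 seconds


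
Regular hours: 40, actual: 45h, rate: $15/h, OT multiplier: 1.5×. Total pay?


$712.50

Regular: 40h × $15 = $600.00
Overtime: 45 - 40 = 5h
OT pay: 5h × $15 × 1.5 = $112.50
Total = $600.00 + $112.50 = $712.50


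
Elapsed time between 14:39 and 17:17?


End time in minutes: 17×60 + 17 = 1037
Start time in minutes: 14×60 + 39 = 879
Difference = 1037 - 879 = 158 minutes
= 2 hours 38 minutes

2h 38m


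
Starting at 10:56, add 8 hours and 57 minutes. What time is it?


Start: 656 minutes from midnight
Add: 537 minutes
Total: 1193 minutes
Hours: 1193 ÷ 60 = 19 remainder 53

19:53


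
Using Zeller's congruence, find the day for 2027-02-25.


Thursday

Zeller's congruence:
q=25, m=14, k=26, j=20
h = (25 + ⌊13×15/5⌋ + 26 + ⌊26/4⌋ + ⌊20/4⌋ - 2×20) mod 7
= (25 + 39 + 26 + 6 + 5 - 40) mod 7
= 61 mod 7 = 5
h=5 → Thursday


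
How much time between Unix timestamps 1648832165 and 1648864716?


Difference = 1648864716 - 1648832165 = 32551 seconds
In hours: 32551 / 3600 ≈ 9.0
In days: 32551 / 86400 ≈ 0.38

32551 seconds (9.0 hours / 0.38 days)


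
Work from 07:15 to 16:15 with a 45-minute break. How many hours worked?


Total time = (16×60+15) - (7×60+15)
= 975 - 435 = 540 min
Minus break: 540 - 45 = 495 min
= 8h 15m

8h 15m (495 minutes)


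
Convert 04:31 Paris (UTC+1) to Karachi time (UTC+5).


08:31

Time difference = UTC+5 - UTC+1 = +4 hours
New hour = (4 + 4) mod 24
= 8 mod 24 = 8
Minutes unchanged → 08:31


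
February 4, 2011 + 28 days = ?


March 4, 2011

Start: February 4, 2011
Add 28 days
February 4 → March 1: 28 - 4 + 1 = 25 days (28 - 25 = 3 left)
March 1 + 3 = March 4, 2011


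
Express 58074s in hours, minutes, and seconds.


Hours: 58074 ÷ 3600 = 16 remainder 474
Minutes: 474 ÷ 60 = 7 remainder 54
Seconds: 54

16h 7m 54s


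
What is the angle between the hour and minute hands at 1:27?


118.5°

Hour hand = 1×30 + 27×0.5 = 43.5°
Minute hand = 27×6 = 162°
Difference = |43.5 - 162| = 118.5°


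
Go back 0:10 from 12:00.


11:50

Start: 720 minutes from midnight
Subtract: 10 minutes
Remaining: 720 - 10 = 710
Hours: 11, Minutes: 50


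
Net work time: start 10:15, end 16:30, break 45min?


5h 30m (330 minutes)

Total time = (16×60+30) - (10×60+15)
= 990 - 615 = 375 min
Minus break: 375 - 45 = 330 min
= 5h 30m


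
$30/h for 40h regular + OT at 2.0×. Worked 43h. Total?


Regular: 40h × $30 = $1200.00
Overtime: 43 - 40 = 3h
OT pay: 3h × $30 × 2.0 = $180.00
Total = $1200.00 + $180.00 = $1380.00

$1380.00


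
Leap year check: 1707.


No

Rules: divisible by 4 AND (not by 100 OR by 400)
1707 ÷ 4 = 426 remainder 3 → not divisible by 4
Not divisible by 4 → not a leap year


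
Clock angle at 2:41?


Hour hand = 2×30 + 41×0.5 = 80.5°
Minute hand = 41×6 = 246°
Difference = |80.5 - 246| = 165.5°

165.5°


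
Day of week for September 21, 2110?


Sunday

Zeller's congruence:
q=21, m=9, k=10, j=21
h = (21 + ⌊13×10/5⌋ + 10 + ⌊10/4⌋ + ⌊21/4⌋ - 2×21) mod 7
= (21 + 26 + 10 + 2 + 5 - 42) mod 7
= 22 mod 7 = 1
h=1 → Sunday


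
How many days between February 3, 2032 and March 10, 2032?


From February 3, 2032 to March 10, 2032
Rest of February 2032: 29 - 3 = 26
Days into March 2032: 10
Total = 26 + 10 = 36 days

36 days


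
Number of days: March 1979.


Month: March (month 3)
March has 31 days

31 days


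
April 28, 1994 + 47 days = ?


Start: April 28, 1994
Add 47 days
April 28 → May 1: 30 - 28 + 1 = 3 days (47 - 3 = 44 left)
May 1 → June 1: 31 - 1 + 1 = 31 days (44 - 31 = 13 left)
June 1 + 13 = June 14, 1994

June 14, 1994


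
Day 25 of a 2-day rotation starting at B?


Shift B

Shifts: A, B
Start: B (index 1)
Day 25: (1 + 25 - 1) mod 2
= 25 mod 2
= 1
Index 1 → shift B


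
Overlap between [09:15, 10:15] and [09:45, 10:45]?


Meeting A: 555-615 (in minutes from midnight)
Meeting B: 585-645
Overlap start = max(555, 585) = 585
Overlap end = min(615, 645) = 615
Overlap = max(0, 615 - 585) = 30 min

30 minutes


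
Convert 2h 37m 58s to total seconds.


Hours: 2 × 3600 = 7200
Minutes: 37 × 60 = 2220
Seconds: 58
Total = 7200 + 2220 + 58 = 9478

9478 seconds


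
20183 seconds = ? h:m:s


Hours: 20183 ÷ 3600 = 5 remainder 2183
Minutes: 2183 ÷ 60 = 36 remainder 23
Seconds: 23

5h 36m 23s


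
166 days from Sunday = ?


Start: Sunday (index 6)
(6 + 166) mod 7
= 172 mod 7
= 4
Index 4 → Friday

Friday


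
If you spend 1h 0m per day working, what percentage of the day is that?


4.2%

Time: 60 minutes
Day: 1440 minutes
Percentage = (60/1440) × 100 ≈ 4.2%


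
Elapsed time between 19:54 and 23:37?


End time in minutes: 23×60 + 37 = 1417
Start time in minutes: 19×60 + 54 = 1194
Difference = 1417 - 1194 = 223 minutes
= 3 hours 43 minutes

3h 43m


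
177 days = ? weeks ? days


Weeks: 177 ÷ 7 = 25 remainder 2

25 weeks 2 days


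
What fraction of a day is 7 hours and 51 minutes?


0.3271 (32.71%)

Total minutes: 7×60 + 51 = 471
Day = 24×60 = 1440 minutes
Fraction = 471/1440 ≈ 0.3271
As a percentage: 471/1440 × 100 ≈ 32.71%


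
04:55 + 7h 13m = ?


12:08

Start: 295 minutes from midnight
Add: 433 minutes
Total: 728 minutes
Hours: 728 ÷ 60 = 12 remainder 8


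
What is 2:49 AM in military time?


02:49

Input: 2:49 AM
AM hour stays: 2


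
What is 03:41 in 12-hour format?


3:41 AM

Hour: 3
3 < 12 → AM


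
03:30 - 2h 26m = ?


Start: 210 minutes from midnight
Subtract: 146 minutes
Remaining: 210 - 146 = 64
Hours: 1, Minutes: 4

01:04


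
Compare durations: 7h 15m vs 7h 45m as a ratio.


29:31 (0.94)

Duration 1: 435 minutes
Duration 2: 465 minutes
Ratio = 435:465
GCD = 15
Simplified = 29:31
As a decimal: 29/31 ≈ 0.94


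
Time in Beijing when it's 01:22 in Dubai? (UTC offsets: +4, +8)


05:22

Time difference = UTC+8 - UTC+4 = +4 hours
New hour = (1 + 4) mod 24
= 5 mod 24 = 5
Minutes unchanged → 05:22


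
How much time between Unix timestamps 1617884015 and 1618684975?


Difference = 1618684975 - 1617884015 = 800960 seconds
In hours: 800960 / 3600 ≈ 222.5
In days: 800960 / 86400 ≈ 9.27

800960 seconds (222.5 hours / 9.27 days)


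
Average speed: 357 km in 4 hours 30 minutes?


Distance: 357 km
Time: 4h 30m = 270 min = 270/60 = 9/2 hours
Speed = 357 ÷ (9/2) = 357 × 2 / 9 = 714/9 ≈ 79.3 km/h

79.3 km/h


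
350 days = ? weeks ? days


50 weeks 0 days

Weeks: 350 ÷ 7 = 50 remainder 0


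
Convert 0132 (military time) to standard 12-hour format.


Hour: 1
1 < 12 → AM

1:32 AM


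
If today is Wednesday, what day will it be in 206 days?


Saturday

Start: Wednesday (index 2)
(2 + 206) mod 7
= 208 mod 7
= 5
Index 5 → Saturday


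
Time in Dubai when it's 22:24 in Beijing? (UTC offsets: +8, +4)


Time difference = UTC+4 - UTC+8 = -4 hours
New hour = (22 -4) mod 24
= 18 mod 24 = 18
Minutes unchanged → 18:24

18:24


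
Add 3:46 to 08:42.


12:28

Start: 522 minutes from midnight
Add: 226 minutes
Total: 748 minutes
Hours: 748 ÷ 60 = 12 remainder 28


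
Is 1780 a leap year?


Rules: divisible by 4 AND (not by 100 OR by 400)
1780 ÷ 4 = 445 exactly → divisible by 4
1780 ÷ 100 = 17 remainder 80 → not divisible by 100
Divisible by 4 but not by 100 → leap year

Yes


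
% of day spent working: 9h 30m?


Time: 570 minutes
Day: 1440 minutes
Percentage = (570/1440) × 100 ≈ 39.6%

39.6%


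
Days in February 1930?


28 days

Month: February (month 2)
February: 28 or 29 (leap year)
1930 leap year? No


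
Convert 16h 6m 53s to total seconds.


58013 seconds

Hours: 16 × 3600 = 57600
Minutes: 6 × 60 = 360
Seconds: 53
Total = 57600 + 360 + 53 = 58013


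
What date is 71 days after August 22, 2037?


Start: August 22, 2037
Add 71 days
August 22 → September 1: 31 - 22 + 1 = 10 days (71 - 10 = 61 left)
September 1 → October 1: 30 - 1 + 1 = 30 days (61 - 30 = 31 left)
October 1 → November 1: 31 - 1 + 1 = 31 days (31 - 31 = 0 left)
Land exactly on November 1, 2037

November 1, 2037


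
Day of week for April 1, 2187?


Zeller's congruence:
q=1, m=4, k=87, j=21
h = (1 + ⌊13×5/5⌋ + 87 + ⌊87/4⌋ + ⌊21/4⌋ - 2×21) mod 7
= (1 + 13 + 87 + 21 + 5 - 42) mod 7
= 85 mod 7 = 1
h=1 → Sunday

Sunday


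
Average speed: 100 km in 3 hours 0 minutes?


33.3 km/h

Distance: 100 km
Time: 3 hours
Speed = 100 / 3 ≈ 33.3 km/h


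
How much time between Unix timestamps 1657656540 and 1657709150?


52610 seconds (14.6 hours / 0.61 days)

Difference = 1657709150 - 1657656540 = 52610 seconds
In hours: 52610 / 3600 ≈ 14.6
In days: 52610 / 86400 ≈ 0.61


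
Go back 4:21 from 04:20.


Start: 260 minutes from midnight
Subtract: 261 minutes
Remaining: 260 - 261 = -1
Negative → add 24×60 = 1439
Hours: 23, Minutes: 59

23:59


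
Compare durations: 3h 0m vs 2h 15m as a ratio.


Duration 1: 180 minutes
Duration 2: 135 minutes
Ratio = 180:135
GCD = 45
Simplified = 4:3
As a decimal: 4/3 ≈ 1.33

4:3 (1.33)


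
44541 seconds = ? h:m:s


12h 22m 21s

Hours: 44541 ÷ 3600 = 12 remainder 1341
Minutes: 1341 ÷ 60 = 22 remainder 21
Seconds: 21


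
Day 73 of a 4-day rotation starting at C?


Shifts: A, B, C, D
Start: C (index 2)
Day 73: (2 + 73 - 1) mod 4
= 74 mod 4
= 2
Index 2 → shift C

Shift C


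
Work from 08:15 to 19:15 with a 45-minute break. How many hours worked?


10h 15m (615 minutes)

Total time = (19×60+15) - (8×60+15)
= 1155 - 495 = 660 min
Minus break: 660 - 45 = 615 min
= 10h 15m


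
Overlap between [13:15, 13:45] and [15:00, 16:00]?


Meeting A: 795-825 (in minutes from midnight)
Meeting B: 900-960
Overlap start = max(795, 900) = 900
Overlap end = min(825, 960) = 825
Overlap = max(0, 825 - 900) = 0 min

0 minutes


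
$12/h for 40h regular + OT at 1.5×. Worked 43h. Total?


Regular: 40h × $12 = $480.00
Overtime: 43 - 40 = 3h
OT pay: 3h × $12 × 1.5 = $54.00
Total = $480.00 + $54.00 = $534.00

$534.00


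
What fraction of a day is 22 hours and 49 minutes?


0.9507 (95.07%)

Total minutes: 22×60 + 49 = 1369
Day = 24×60 = 1440 minutes
Fraction = 1369/1440 ≈ 0.9507
As a percentage: 1369/1440 × 100 ≈ 95.07%


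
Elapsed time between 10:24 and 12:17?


End time in minutes: 12×60 + 17 = 737
Start time in minutes: 10×60 + 24 = 624
Difference = 737 - 624 = 113 minutes
= 1 hours 53 minutes

1h 53m


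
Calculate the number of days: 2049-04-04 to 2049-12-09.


From April 4, 2049 to December 9, 2049
Rest of April 2049: 30 - 4 = 26
Full months: May 31, June 30, July 31, August 31, September 30, October 31, November 30
Days into December 2049: 9
Total = 26 + 31 + 30 + 31 + 31 + 30 + 31 + 30 + 9 = 249 days

249 days


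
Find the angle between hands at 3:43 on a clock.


146.5°

Hour hand = 3×30 + 43×0.5 = 111.5°
Minute hand = 43×6 = 258°
Difference = |111.5 - 258| = 146.5°


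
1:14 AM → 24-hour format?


Input: 1:14 AM
AM hour stays: 1

01:14


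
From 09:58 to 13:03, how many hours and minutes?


End time in minutes: 13×60 + 3 = 783
Start time in minutes: 9×60 + 58 = 598
Difference = 783 - 598 = 185 minutes
= 3 hours 5 minutes

3h 5m


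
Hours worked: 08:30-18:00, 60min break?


Total time = (18×60+0) - (8×60+30)
= 1080 - 510 = 570 min
Minus break: 570 - 60 = 510 min
= 8h 30m

8h 30m (510 minutes)


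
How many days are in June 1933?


30 days

Month: June (month 6)
June has 30 days


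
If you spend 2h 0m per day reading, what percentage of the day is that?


8.3%

Time: 120 minutes
Day: 1440 minutes
Percentage = (120/1440) × 100 ≈ 8.3%


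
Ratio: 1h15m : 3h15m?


5:13 (0.38)

Duration 1: 75 minutes
Duration 2: 195 minutes
Ratio = 75:195
GCD = 15
Simplified = 5:13
As a decimal: 5/13 ≈ 0.38


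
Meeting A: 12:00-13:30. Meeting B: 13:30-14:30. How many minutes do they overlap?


Meeting A: 720-810 (in minutes from midnight)
Meeting B: 810-870
Overlap start = max(720, 810) = 810
Overlap end = min(810, 870) = 810
Overlap = max(0, 810 - 810) = 0 min

0 minutes


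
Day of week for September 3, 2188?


Zeller's congruence:
q=3, m=9, k=88, j=21
h = (3 + ⌊13×10/5⌋ + 88 + ⌊88/4⌋ + ⌊21/4⌋ - 2×21) mod 7
= (3 + 26 + 88 + 22 + 5 - 42) mod 7
= 102 mod 7 = 4
h=4 → Wednesday

Wednesday


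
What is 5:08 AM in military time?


05:08

Input: 5:08 AM
AM hour stays: 5


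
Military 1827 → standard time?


Hour: 18
18 - 12 = 6 → PM

6:27 PM


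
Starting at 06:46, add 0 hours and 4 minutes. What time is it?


Start: 406 minutes from midnight
Add: 4 minutes
Total: 410 minutes
Hours: 410 ÷ 60 = 6 remainder 50

06:50


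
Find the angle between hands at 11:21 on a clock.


145.5°

Hour hand = 11×30 + 21×0.5 = 340.5°
Minute hand = 21×6 = 126°
Difference = |340.5 - 126| = 214.5°
Since > 180°: 360 - 214.5 = 145.5°


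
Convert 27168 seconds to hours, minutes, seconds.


Hours: 27168 ÷ 3600 = 7 remainder 1968
Minutes: 1968 ÷ 60 = 32 remainder 48
Seconds: 48

7h 32m 48s


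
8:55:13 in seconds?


Hours: 8 × 3600 = 28800
Minutes: 55 × 60 = 3300
Seconds: 13
Total = 28800 + 3300 + 13 = 32113

32113 seconds


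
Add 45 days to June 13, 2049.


July 28, 2049

Start: June 13, 2049
Add 45 days
June 13 → July 1: 30 - 13 + 1 = 18 days (45 - 18 = 27 left)
July 1 + 27 = July 28, 2049


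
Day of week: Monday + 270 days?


Start: Monday (index 0)
(0 + 270) mod 7
= 270 mod 7
= 4
Index 4 → Friday

Friday


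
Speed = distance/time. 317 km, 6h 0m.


52.8 km/h

Distance: 317 km
Time: 6 hours
Speed = 317 / 6 ≈ 52.8 km/h


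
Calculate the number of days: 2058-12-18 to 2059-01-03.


From December 18, 2058 to January 3, 2059
Rest of December 2058: 31 - 18 = 13
Days into January 2059: 3
Total = 13 + 3 = 16 days

16 days


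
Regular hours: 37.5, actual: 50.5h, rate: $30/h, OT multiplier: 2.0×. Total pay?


Regular: 37.5h × $30 = $1125.00
Overtime: 50.5 - 37.5 = 13.0h
OT pay: 13.0h × $30 × 2.0 = $780.00
Total = $1125.00 + $780.00 = $1905.00

$1905.00


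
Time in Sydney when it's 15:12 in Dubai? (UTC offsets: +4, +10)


21:12

Time difference = UTC+10 - UTC+4 = +6 hours
New hour = (15 + 6) mod 24
= 21 mod 24 = 21
Minutes unchanged → 21:12


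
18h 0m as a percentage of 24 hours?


0.7500 (75.00%)

Total minutes: 18×60 + 0 = 1080
Day = 24×60 = 1440 minutes
Fraction = 1080/1440 = 0.7500
As a percentage: 1080/1440 × 100 = 75.00%


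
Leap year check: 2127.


Rules: divisible by 4 AND (not by 100 OR by 400)
2127 ÷ 4 = 531 remainder 3 → not divisible by 4
Not divisible by 4 → not a leap year

No


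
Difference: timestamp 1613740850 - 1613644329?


96521 seconds (26.8 hours / 1.12 days)

Difference = 1613740850 - 1613644329 = 96521 seconds
In hours: 96521 / 3600 ≈ 26.8
In days: 96521 / 86400 ≈ 1.12


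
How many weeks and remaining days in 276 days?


Weeks: 276 ÷ 7 = 39 remainder 3

39 weeks 3 days


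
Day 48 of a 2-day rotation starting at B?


Shifts: A, B
Start: B (index 1)
Day 48: (1 + 48 - 1) mod 2
= 48 mod 2
= 0
Index 0 → shift A

Shift A


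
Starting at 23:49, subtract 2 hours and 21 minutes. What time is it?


21:28

Start: 1429 minutes from midnight
Subtract: 141 minutes
Remaining: 1429 - 141 = 1288
Hours: 21, Minutes: 28


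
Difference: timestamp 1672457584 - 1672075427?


Difference = 1672457584 - 1672075427 = 382157 seconds
In hours: 382157 / 3600 ≈ 106.2
In days: 382157 / 86400 ≈ 4.42

382157 seconds (106.2 hours / 4.42 days)


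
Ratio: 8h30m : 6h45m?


Duration 1: 510 minutes
Duration 2: 405 minutes
Ratio = 510:405
GCD = 15
Simplified = 34:27
As a decimal: 34/27 ≈ 1.26

34:27 (1.26)


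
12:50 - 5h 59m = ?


06:51

Start: 770 minutes from midnight
Subtract: 359 minutes
Remaining: 770 - 359 = 411
Hours: 6, Minutes: 51


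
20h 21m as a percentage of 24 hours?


0.8479 (84.79%)

Total minutes: 20×60 + 21 = 1221
Day = 24×60 = 1440 minutes
Fraction = 1221/1440 ≈ 0.8479
As a percentage: 1221/1440 × 100 ≈ 84.79%


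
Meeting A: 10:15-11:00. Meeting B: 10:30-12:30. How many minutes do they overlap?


30 minutes

Meeting A: 615-660 (in minutes from midnight)
Meeting B: 630-750
Overlap start = max(615, 630) = 630
Overlap end = min(660, 750) = 660
Overlap = max(0, 660 - 630) = 30 min


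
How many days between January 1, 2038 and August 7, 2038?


From January 1, 2038 to August 7, 2038
Rest of January 2038: 31 - 1 = 30
Full months: February 2038 28, March 31, April 30, May 31, June 30, July 31
Days into August 2038: 7
Total = 30 + 28 + 31 + 30 + 31 + 30 + 31 + 7 = 218 days

218 days


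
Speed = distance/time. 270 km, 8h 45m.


30.9 km/h

Distance: 270 km
Time: 8h 45m = 525 min = 525/60 = 35/4 hours
Speed = 270 ÷ (35/4) = 270 × 4 / 35 = 1080/35 ≈ 30.9 km/h


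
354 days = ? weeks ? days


Weeks: 354 ÷ 7 = 50 remainder 4

50 weeks 4 days


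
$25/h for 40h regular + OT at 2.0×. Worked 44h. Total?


$1200.00

Regular: 40h × $25 = $1000.00
Overtime: 44 - 40 = 4h
OT pay: 4h × $25 × 2.0 = $200.00
Total = $1000.00 + $200.00 = $1200.00


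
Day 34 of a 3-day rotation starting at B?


Shift B

Shifts: A, B, C
Start: B (index 1)
Day 34: (1 + 34 - 1) mod 3
= 34 mod 3
= 1
Index 1 → shift B


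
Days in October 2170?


31 days

Month: October (month 10)
October has 31 days


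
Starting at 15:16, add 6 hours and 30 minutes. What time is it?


21:46

Start: 916 minutes from midnight
Add: 390 minutes
Total: 1306 minutes
Hours: 1306 ÷ 60 = 21 remainder 46


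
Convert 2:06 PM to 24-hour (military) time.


Input: 2:06 PM
PM: 2 + 12 = 14

14:06


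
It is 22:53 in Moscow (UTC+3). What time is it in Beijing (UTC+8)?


Time difference = UTC+8 - UTC+3 = +5 hours
New hour = (22 + 5) mod 24
= 27 mod 24 = 3
Minutes unchanged → 03:53; 27 ≥ 24 → next day

03:53 (next day)


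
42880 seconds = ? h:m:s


11h 54m 40s

Hours: 42880 ÷ 3600 = 11 remainder 3280
Minutes: 3280 ÷ 60 = 54 remainder 40
Seconds: 40


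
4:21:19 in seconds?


Hours: 4 × 3600 = 14400
Minutes: 21 × 60 = 1260
Seconds: 19
Total = 14400 + 1260 + 19 = 15679

15679 seconds


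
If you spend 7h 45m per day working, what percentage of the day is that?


Time: 465 minutes
Day: 1440 minutes
Percentage = (465/1440) × 100 ≈ 32.3%

32.3%


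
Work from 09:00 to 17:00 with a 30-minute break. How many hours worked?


Total time = (17×60+0) - (9×60+0)
= 1020 - 540 = 480 min
Minus break: 480 - 30 = 450 min
= 7h 30m

7h 30m (450 minutes)


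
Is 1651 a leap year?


No

Rules: divisible by 4 AND (not by 100 OR by 400)
1651 ÷ 4 = 412 remainder 3 → not divisible by 4
Not divisible by 4 → not a leap year


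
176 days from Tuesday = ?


Wednesday

Start: Tuesday (index 1)
(1 + 176) mod 7
= 177 mod 7
= 2
Index 2 → Wednesday


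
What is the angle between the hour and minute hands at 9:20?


Hour hand = 9×30 + 20×0.5 = 280.0°
Minute hand = 20×6 = 120°
Difference = |280.0 - 120| = 160.0°

160.0°


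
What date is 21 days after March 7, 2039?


March 28, 2039

Start: March 7, 2039
Add 21 days
March 7 + 21 = March 28, 2039


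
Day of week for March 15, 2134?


Zeller's congruence:
q=15, m=3, k=34, j=21
h = (15 + ⌊13×4/5⌋ + 34 + ⌊34/4⌋ + ⌊21/4⌋ - 2×21) mod 7
= (15 + 10 + 34 + 8 + 5 - 42) mod 7
= 30 mod 7 = 2
h=2 → Monday

Monday


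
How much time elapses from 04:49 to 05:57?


End time in minutes: 5×60 + 57 = 357
Start time in minutes: 4×60 + 49 = 289
Difference = 357 - 289 = 68 minutes
= 1 hours 8 minutes

1h 8m


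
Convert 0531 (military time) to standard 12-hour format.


5:31 AM

Hour: 5
5 < 12 → AM


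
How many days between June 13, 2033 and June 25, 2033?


From June 13, 2033 to June 25, 2033
Same month: 25 - 13 = 12 days

12 days


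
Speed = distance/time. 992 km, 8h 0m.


Distance: 992 km
Time: 8 hours
Speed = 992 / 8 = 124.0 km/h

124.0 km/h


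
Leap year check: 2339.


Rules: divisible by 4 AND (not by 100 OR by 400)
2339 ÷ 4 = 584 remainder 3 → not divisible by 4
Not divisible by 4 → not a leap year

No


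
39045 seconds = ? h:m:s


Hours: 39045 ÷ 3600 = 10 remainder 3045
Minutes: 3045 ÷ 60 = 50 remainder 45
Seconds: 45

10h 50m 45s


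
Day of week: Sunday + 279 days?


Start: Sunday (index 6)
(6 + 279) mod 7
= 285 mod 7
= 5
Index 5 → Saturday

Saturday


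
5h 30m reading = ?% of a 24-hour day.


22.9%

Time: 330 minutes
Day: 1440 minutes
Percentage = (330/1440) × 100 ≈ 22.9%


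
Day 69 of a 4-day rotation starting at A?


Shifts: A, B, C, D
Start: A (index 0)
Day 69: (0 + 69 - 1) mod 4
= 68 mod 4
= 0
Index 0 → shift A

Shift A


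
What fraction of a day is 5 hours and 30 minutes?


0.2292 (22.92%)

Total minutes: 5×60 + 30 = 330
Day = 24×60 = 1440 minutes
Fraction = 330/1440 ≈ 0.2292
As a percentage: 330/1440 × 100 ≈ 22.92%


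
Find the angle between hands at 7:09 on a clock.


Hour hand = 7×30 + 9×0.5 = 214.5°
Minute hand = 9×6 = 54°
Difference = |214.5 - 54| = 160.5°

160.5°


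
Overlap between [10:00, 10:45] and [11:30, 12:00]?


0 minutes

Meeting A: 600-645 (in minutes from midnight)
Meeting B: 690-720
Overlap start = max(600, 690) = 690
Overlap end = min(645, 720) = 645
Overlap = max(0, 645 - 690) = 0 min


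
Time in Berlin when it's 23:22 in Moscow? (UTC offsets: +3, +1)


Time difference = UTC+1 - UTC+3 = -2 hours
New hour = (23 -2) mod 24
= 21 mod 24 = 21
Minutes unchanged → 21:22

21:22


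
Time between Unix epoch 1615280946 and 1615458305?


177359 seconds (49.3 hours / 2.05 days)

Difference = 1615458305 - 1615280946 = 177359 seconds
In hours: 177359 / 3600 ≈ 49.3
In days: 177359 / 86400 ≈ 2.05


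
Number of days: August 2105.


Month: August (month 8)
August has 31 days

31 days


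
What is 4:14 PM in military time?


Input: 4:14 PM
PM: 4 + 12 = 16

16:14


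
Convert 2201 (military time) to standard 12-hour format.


10:01 PM

Hour: 22
22 - 12 = 10 → PM


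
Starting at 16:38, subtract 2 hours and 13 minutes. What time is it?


14:25

Start: 998 minutes from midnight
Subtract: 133 minutes
Remaining: 998 - 133 = 865
Hours: 14, Minutes: 25


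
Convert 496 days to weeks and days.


Weeks: 496 ÷ 7 = 70 remainder 6

70 weeks 6 days


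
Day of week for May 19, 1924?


Zeller's congruence:
q=19, m=5, k=24, j=19
h = (19 + ⌊13×6/5⌋ + 24 + ⌊24/4⌋ + ⌊19/4⌋ - 2×19) mod 7
= (19 + 15 + 24 + 6 + 4 - 38) mod 7
= 30 mod 7 = 2
h=2 → Monday

Monday


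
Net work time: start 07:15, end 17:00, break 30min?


9h 15m (555 minutes)

Total time = (17×60+0) - (7×60+15)
= 1020 - 435 = 585 min
Minus break: 585 - 30 = 555 min
= 9h 15m


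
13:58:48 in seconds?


50328 seconds

Hours: 13 × 3600 = 46800
Minutes: 58 × 60 = 3480
Seconds: 48
Total = 46800 + 3480 + 48 = 50328


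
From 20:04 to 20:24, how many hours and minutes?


0h 20m

End time in minutes: 20×60 + 24 = 1224
Start time in minutes: 20×60 + 4 = 1204
Difference = 1224 - 1204 = 20 minutes
= 0 hours 20 minutes


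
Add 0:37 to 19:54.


Start: 1194 minutes from midnight
Add: 37 minutes
Total: 1231 minutes
Hours: 1231 ÷ 60 = 20 remainder 31

20:31


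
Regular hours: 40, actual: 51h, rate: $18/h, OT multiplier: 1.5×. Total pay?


Regular: 40h × $18 = $720.00
Overtime: 51 - 40 = 11h
OT pay: 11h × $18 × 1.5 = $297.00
Total = $720.00 + $297.00 = $1017.00

$1017.00


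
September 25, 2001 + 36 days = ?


Start: September 25, 2001
Add 36 days
September 25 → October 1: 30 - 25 + 1 = 6 days (36 - 6 = 30 left)
October 1 + 30 = October 31, 2001

October 31, 2001


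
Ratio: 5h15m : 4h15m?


Duration 1: 315 minutes
Duration 2: 255 minutes
Ratio = 315:255
GCD = 15
Simplified = 21:17
As a decimal: 21/17 ≈ 1.24

21:17 (1.24)


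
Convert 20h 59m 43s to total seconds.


75583 seconds

Hours: 20 × 3600 = 72000
Minutes: 59 × 60 = 3540
Seconds: 43
Total = 72000 + 3540 + 43 = 75583


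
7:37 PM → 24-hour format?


Input: 7:37 PM
PM: 7 + 12 = 19

19:37


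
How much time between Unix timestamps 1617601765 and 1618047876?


Difference = 1618047876 - 1617601765 = 446111 seconds
In hours: 446111 / 3600 ≈ 123.9
In days: 446111 / 86400 ≈ 5.16

446111 seconds (123.9 hours / 5.16 days)


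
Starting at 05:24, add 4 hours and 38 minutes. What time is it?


Start: 324 minutes from midnight
Add: 278 minutes
Total: 602 minutes
Hours: 602 ÷ 60 = 10 remainder 2

10:02


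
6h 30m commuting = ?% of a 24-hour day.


Time: 390 minutes
Day: 1440 minutes
Percentage = (390/1440) × 100 ≈ 27.1%

27.1%


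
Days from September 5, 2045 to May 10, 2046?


From September 5, 2045 to May 10, 2046
Rest of September 2045: 30 - 5 = 25
Full months: October 31, November 30, December 31, January 31, February 2046 28, March 31, April 30
Days into May 2046: 10
Total = 25 + 31 + 30 + 31 + 31 + 28 + 31 + 30 + 10 = 247 days

247 days


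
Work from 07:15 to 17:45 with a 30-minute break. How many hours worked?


Total time = (17×60+45) - (7×60+15)
= 1065 - 435 = 630 min
Minus break: 630 - 30 = 600 min
= 10h 0m

10h 0m (600 minutes)


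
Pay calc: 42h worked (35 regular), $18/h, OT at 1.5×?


Regular: 35h × $18 = $630.00
Overtime: 42 - 35 = 7h
OT pay: 7h × $18 × 1.5 = $189.00
Total = $630.00 + $189.00 = $819.00

$819.00


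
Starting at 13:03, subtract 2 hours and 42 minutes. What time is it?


Start: 783 minutes from midnight
Subtract: 162 minutes
Remaining: 783 - 162 = 621
Hours: 10, Minutes: 21

10:21


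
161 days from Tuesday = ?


Tuesday

Start: Tuesday (index 1)
(1 + 161) mod 7
= 162 mod 7
= 1
Index 1 → Tuesday


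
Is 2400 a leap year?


Rules: divisible by 4 AND (not by 100 OR by 400)
2400 ÷ 4 = 600 exactly → divisible by 4
2400 ÷ 100 = 24 exactly → divisible by 100
2400 ÷ 400 = 6 exactly → divisible by 400
Divisible by 400 → leap year

Yes


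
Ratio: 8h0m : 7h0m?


8:7 (1.14)

Duration 1: 480 minutes
Duration 2: 420 minutes
Ratio = 480:420
GCD = 60
Simplified = 8:7
As a decimal: 8/7 ≈ 1.14


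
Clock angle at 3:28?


64.0°

Hour hand = 3×30 + 28×0.5 = 104.0°
Minute hand = 28×6 = 168°
Difference = |104.0 - 168| = 64.0°


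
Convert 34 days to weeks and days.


Weeks: 34 ÷ 7 = 4 remainder 6

4 weeks 6 days


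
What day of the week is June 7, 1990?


Zeller's congruence:
q=7, m=6, k=90, j=19
h = (7 + ⌊13×7/5⌋ + 90 + ⌊90/4⌋ + ⌊19/4⌋ - 2×19) mod 7
= (7 + 18 + 90 + 22 + 4 - 38) mod 7
= 103 mod 7 = 5
h=5 → Thursday

Thursday


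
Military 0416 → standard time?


4:16 AM

Hour: 4
4 < 12 → AM


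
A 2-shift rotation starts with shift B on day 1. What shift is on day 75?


Shift B

Shifts: A, B
Start: B (index 1)
Day 75: (1 + 75 - 1) mod 2
= 75 mod 2
= 1
Index 1 → shift B


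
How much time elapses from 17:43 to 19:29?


End time in minutes: 19×60 + 29 = 1169
Start time in minutes: 17×60 + 43 = 1063
Difference = 1169 - 1063 = 106 minutes
= 1 hours 46 minutes

1h 46m


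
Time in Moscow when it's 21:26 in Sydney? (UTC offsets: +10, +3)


Time difference = UTC+3 - UTC+10 = -7 hours
New hour = (21 -7) mod 24
= 14 mod 24 = 14
Minutes unchanged → 14:26

14:26


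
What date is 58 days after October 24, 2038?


December 21, 2038

Start: October 24, 2038
Add 58 days
October 24 → November 1: 31 - 24 + 1 = 8 days (58 - 8 = 50 left)
November 1 → December 1: 30 - 1 + 1 = 30 days (50 - 30 = 20 left)
December 1 + 20 = December 21, 2038


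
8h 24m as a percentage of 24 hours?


0.3500 (35.00%)

Total minutes: 8×60 + 24 = 504
Day = 24×60 = 1440 minutes
Fraction = 504/1440 = 0.3500
As a percentage: 504/1440 × 100 = 35.00%


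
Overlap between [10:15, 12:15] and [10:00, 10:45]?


Meeting A: 615-735 (in minutes from midnight)
Meeting B: 600-645
Overlap start = max(615, 600) = 615
Overlap end = min(735, 645) = 645
Overlap = max(0, 645 - 615) = 30 min

30 minutes


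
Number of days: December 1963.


Month: December (month 12)
December has 31 days

31 days


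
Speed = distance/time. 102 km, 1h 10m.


87.4 km/h

Distance: 102 km
Time: 1h 10m = 70 min = 70/60 = 7/6 hours
Speed = 102 ÷ (7/6) = 102 × 6 / 7 = 612/7 ≈ 87.4 km/h


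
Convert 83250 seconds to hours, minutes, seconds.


23h 7m 30s

Hours: 83250 ÷ 3600 = 23 remainder 450
Minutes: 450 ÷ 60 = 7 remainder 30
Seconds: 30


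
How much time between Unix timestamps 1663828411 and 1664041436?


Difference = 1664041436 - 1663828411 = 213025 seconds
In hours: 213025 / 3600 ≈ 59.2
In days: 213025 / 86400 ≈ 2.47

213025 seconds (59.2 hours / 2.47 days)


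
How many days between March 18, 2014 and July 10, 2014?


114 days

From March 18, 2014 to July 10, 2014
Rest of March 2014: 31 - 18 = 13
Full months: April 30, May 31, June 30
Days into July 2014: 10
Total = 13 + 30 + 31 + 30 + 10 = 114 days


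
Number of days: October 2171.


31 days

Month: October (month 10)
October has 31 days


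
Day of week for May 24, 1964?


Sunday

Zeller's congruence:
q=24, m=5, k=64, j=19
h = (24 + ⌊13×6/5⌋ + 64 + ⌊64/4⌋ + ⌊19/4⌋ - 2×19) mod 7
= (24 + 15 + 64 + 16 + 4 - 38) mod 7
= 85 mod 7 = 1
h=1 → Sunday


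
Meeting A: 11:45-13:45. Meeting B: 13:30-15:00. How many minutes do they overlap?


15 minutes

Meeting A: 705-825 (in minutes from midnight)
Meeting B: 810-900
Overlap start = max(705, 810) = 810
Overlap end = min(825, 900) = 825
Overlap = max(0, 825 - 810) = 15 min


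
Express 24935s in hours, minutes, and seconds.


Hours: 24935 ÷ 3600 = 6 remainder 3335
Minutes: 3335 ÷ 60 = 55 remainder 35
Seconds: 35

6h 55m 35s


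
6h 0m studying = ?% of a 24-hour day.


Time: 360 minutes
Day: 1440 minutes
Percentage = (360/1440) × 100 = 25.0%

25.0%


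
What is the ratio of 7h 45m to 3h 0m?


31:12 (2.58)

Duration 1: 465 minutes
Duration 2: 180 minutes
Ratio = 465:180
GCD = 15
Simplified = 31:12
As a decimal: 31/12 ≈ 2.58


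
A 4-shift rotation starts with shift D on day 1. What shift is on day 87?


Shifts: A, B, C, D
Start: D (index 3)
Day 87: (3 + 87 - 1) mod 4
= 89 mod 4
= 1
Index 1 → shift B

Shift B


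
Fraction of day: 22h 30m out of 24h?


Total minutes: 22×60 + 30 = 1350
Day = 24×60 = 1440 minutes
Fraction = 1350/1440 = 0.9375
As a percentage: 1350/1440 × 100 = 93.75%

0.9375 (93.75%)


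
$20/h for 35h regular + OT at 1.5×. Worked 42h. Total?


$910.00

Regular: 35h × $20 = $700.00
Overtime: 42 - 35 = 7h
OT pay: 7h × $20 × 1.5 = $210.00
Total = $700.00 + $210.00 = $910.00


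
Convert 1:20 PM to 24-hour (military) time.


13:20

Input: 1:20 PM
PM: 1 + 12 = 13


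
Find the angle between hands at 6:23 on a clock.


53.5°

Hour hand = 6×30 + 23×0.5 = 191.5°
Minute hand = 23×6 = 138°
Difference = |191.5 - 138| = 53.5°


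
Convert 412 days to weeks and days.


Weeks: 412 ÷ 7 = 58 remainder 6

58 weeks 6 days


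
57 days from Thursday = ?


Friday

Start: Thursday (index 3)
(3 + 57) mod 7
= 60 mod 7
= 4
Index 4 → Friday


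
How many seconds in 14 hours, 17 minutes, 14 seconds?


Hours: 14 × 3600 = 50400
Minutes: 17 × 60 = 1020
Seconds: 14
Total = 50400 + 1020 + 14 = 51434

51434 seconds


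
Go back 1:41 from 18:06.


16:25

Start: 1086 minutes from midnight
Subtract: 101 minutes
Remaining: 1086 - 101 = 985
Hours: 16, Minutes: 25


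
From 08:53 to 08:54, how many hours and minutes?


End time in minutes: 8×60 + 54 = 534
Start time in minutes: 8×60 + 53 = 533
Difference = 534 - 533 = 1 minutes
= 0 hours 1 minutes

0h 1m


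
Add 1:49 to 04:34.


06:23

Start: 274 minutes from midnight
Add: 109 minutes
Total: 383 minutes
Hours: 383 ÷ 60 = 6 remainder 23


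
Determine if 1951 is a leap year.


No

Rules: divisible by 4 AND (not by 100 OR by 400)
1951 ÷ 4 = 487 remainder 3 → not divisible by 4
Not divisible by 4 → not a leap year


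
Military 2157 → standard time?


9:57 PM

Hour: 21
21 - 12 = 9 → PM


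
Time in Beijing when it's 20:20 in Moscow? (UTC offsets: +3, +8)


Time difference = UTC+8 - UTC+3 = +5 hours
New hour = (20 + 5) mod 24
= 25 mod 24 = 1
Minutes unchanged → 01:20; 25 ≥ 24 → next day

01:20 (next day)


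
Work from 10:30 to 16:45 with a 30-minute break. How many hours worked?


5h 45m (345 minutes)

Total time = (16×60+45) - (10×60+30)
= 1005 - 630 = 375 min
Minus break: 375 - 30 = 345 min
= 5h 45m


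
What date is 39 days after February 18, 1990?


March 29, 1990

Start: February 18, 1990
Add 39 days
February 18 → March 1: 28 - 18 + 1 = 11 days (39 - 11 = 28 left)
March 1 + 28 = March 29, 1990


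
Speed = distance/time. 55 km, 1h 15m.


44.0 km/h

Distance: 55 km
Time: 1h 15m = 75 min = 75/60 = 5/4 hours
Speed = 55 ÷ (5/4) = 55 × 4 / 5 = 220/5 = 44.0 km/h


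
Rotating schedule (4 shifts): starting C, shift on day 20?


Shift B

Shifts: A, B, C, D
Start: C (index 2)
Day 20: (2 + 20 - 1) mod 4
= 21 mod 4
= 1
Index 1 → shift B


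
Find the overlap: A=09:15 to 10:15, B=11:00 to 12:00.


0 minutes

Meeting A: 555-615 (in minutes from midnight)
Meeting B: 660-720
Overlap start = max(555, 660) = 660
Overlap end = min(615, 720) = 615
Overlap = max(0, 615 - 660) = 0 min


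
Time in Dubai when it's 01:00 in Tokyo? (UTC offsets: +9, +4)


Time difference = UTC+4 - UTC+9 = -5 hours
New hour = (1 -5) mod 24
= -4 mod 24 = 20
Minutes unchanged → 20:00; -4 < 0 → previous day

20:00 (previous day)


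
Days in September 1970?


30 days

Month: September (month 9)
September has 30 days


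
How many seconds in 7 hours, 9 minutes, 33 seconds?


25773 seconds

Hours: 7 × 3600 = 25200
Minutes: 9 × 60 = 540
Seconds: 33
Total = 25200 + 540 + 33 = 25773
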